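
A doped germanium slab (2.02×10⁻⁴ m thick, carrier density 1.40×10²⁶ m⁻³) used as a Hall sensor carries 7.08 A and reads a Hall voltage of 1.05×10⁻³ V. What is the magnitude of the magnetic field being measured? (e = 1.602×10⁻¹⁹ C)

B ≈ 0.672 T

From V_H = IB/(n e t), B = V_H n e t / I.
B = (1.05×10⁻³)(1.40×10²⁶)(1.602×10⁻¹⁹)(2.02×10⁻⁴)/7.08 ≈ 0.672 T.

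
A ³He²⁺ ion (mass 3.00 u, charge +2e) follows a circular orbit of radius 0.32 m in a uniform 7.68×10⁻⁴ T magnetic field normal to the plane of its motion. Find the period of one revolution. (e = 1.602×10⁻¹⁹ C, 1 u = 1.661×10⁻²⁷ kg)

The cyclotron period depends only on m, q, B: T = 2πm/(|q|B).
T = 2π(4.983×10⁻²⁷)/((3.204×10⁻¹⁹)(7.68×10⁻⁴)) ≈ 1.27×10⁻⁴ s.

T ≈ 1.27×10⁻⁴ s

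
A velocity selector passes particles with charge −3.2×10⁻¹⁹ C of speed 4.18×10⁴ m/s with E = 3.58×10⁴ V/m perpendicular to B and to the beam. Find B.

B = 0.856 T

Balance of forces in the selector: qE = qvB ⇒ B = E/v.
B = 3.58×10⁴/4.18×10⁴ = 0.856 T.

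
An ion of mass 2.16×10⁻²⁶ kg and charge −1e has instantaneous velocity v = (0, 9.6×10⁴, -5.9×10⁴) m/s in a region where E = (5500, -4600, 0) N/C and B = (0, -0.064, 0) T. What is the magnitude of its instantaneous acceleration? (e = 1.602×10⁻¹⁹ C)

|a| ≈ 3.64×10¹⁰ m/s²

v×B = (-3780, 0, 0) N/C.
E + v×B = (1720, -4600, 0) N/C.
F = q(E + v×B) = (−1.602×10⁻¹⁹ C)·(1720, -4600, 0) = (-2.76×10⁻¹⁶, 7.37×10⁻¹⁶, 0) N.
|a| = |F|/m = 7.870×10⁻¹⁶/2.16×10⁻²⁶ ≈ 3.64×10¹⁰ m/s².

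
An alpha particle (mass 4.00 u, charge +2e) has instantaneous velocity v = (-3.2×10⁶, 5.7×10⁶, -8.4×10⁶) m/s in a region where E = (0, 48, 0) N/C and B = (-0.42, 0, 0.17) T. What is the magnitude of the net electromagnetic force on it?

v×B = (9.69×10⁵, 4.07×10⁶, 2.39×10⁶) N/C.
E + v×B = (9.69×10⁵, 4.07×10⁶, 2.39×10⁶) N/C.
F = q(E + v×B) = (3.204×10⁻¹⁹ C)·(9.69×10⁵, 4.07×10⁶, 2.39×10⁶) = (3.10×10⁻¹³, 1.30×10⁻¹², 7.67×10⁻¹³) N.
|F| = 1.54×10⁻¹² N.

|F| ≈ 1.54×10⁻¹² N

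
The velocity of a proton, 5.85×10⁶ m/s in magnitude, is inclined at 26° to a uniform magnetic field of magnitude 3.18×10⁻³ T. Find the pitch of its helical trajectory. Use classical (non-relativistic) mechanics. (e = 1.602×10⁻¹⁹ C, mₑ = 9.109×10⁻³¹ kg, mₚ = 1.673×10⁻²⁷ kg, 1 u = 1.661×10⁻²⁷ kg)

p ≈ 108 m

v∥ = v cosθ = 5.85×10⁶·cos26° ≈ 5.258×10⁶ m/s.
T = 2πm/(|q|B) = 2π(1.673×10⁻²⁷)/((1.602×10⁻¹⁹)(3.18×10⁻³)) ≈ 2.063×10⁻⁵ s.
pitch = v∥ T = (5.258×10⁶)(2.063×10⁻⁵) ≈ 108 m.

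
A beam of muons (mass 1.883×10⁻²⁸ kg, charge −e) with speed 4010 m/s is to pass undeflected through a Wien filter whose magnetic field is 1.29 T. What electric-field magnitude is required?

E = 5170 V/m

For straight-line motion qE = qvB, so E = vB.
E = 4010 × 1.29 = 5170 V/m.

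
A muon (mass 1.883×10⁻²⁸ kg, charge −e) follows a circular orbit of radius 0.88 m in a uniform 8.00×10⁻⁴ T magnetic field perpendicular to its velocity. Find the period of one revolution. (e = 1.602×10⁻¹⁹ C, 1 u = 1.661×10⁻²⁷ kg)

T ≈ 9.23×10⁻⁶ s

The cyclotron period depends only on m, q, B: T = 2πm/(|q|B).
T = 2π(1.883×10⁻²⁸)/((1.602×10⁻¹⁹)(8.00×10⁻⁴)) ≈ 9.23×10⁻⁶ s.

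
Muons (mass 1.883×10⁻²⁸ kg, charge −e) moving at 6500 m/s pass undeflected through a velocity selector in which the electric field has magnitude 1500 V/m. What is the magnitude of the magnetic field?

Balance of forces in the selector: qE = qvB ⇒ B = E/v.
B = 1500/6500 = 0.23 T.

B = 0.23 T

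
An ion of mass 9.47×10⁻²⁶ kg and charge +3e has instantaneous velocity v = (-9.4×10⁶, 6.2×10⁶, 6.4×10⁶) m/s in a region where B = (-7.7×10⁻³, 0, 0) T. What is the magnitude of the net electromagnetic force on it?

|F| ≈ 3.30×10⁻¹⁴ N

v×B = (0, -4.93×10⁴, 4.77×10⁴) N/C.
F = q v×B = (4.806×10⁻¹⁹ C)·(0, -4.93×10⁴, 4.77×10⁴) = (0, -2.37×10⁻¹⁴, 2.29×10⁻¹⁴) N.
|F| = 3.30×10⁻¹⁴ N.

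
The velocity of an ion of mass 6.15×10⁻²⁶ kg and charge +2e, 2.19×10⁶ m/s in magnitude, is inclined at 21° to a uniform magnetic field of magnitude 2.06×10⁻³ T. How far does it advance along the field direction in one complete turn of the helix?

v∥ = v cosθ = 2.19×10⁶·cos21° ≈ 2.045×10⁶ m/s.
T = 2πm/(|q|B) = 2π(6.15×10⁻²⁶)/((3.204×10⁻¹⁹)(2.06×10⁻³)) ≈ 5.855×10⁻⁴ s.
pitch = v∥ T = (2.045×10⁶)(5.855×10⁻⁴) ≈ 1200 m.

p ≈ 1200 m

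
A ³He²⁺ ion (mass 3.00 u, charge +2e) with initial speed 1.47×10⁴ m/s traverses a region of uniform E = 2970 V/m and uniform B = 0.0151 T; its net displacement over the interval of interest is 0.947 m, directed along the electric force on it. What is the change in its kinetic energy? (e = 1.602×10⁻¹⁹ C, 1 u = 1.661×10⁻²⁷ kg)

ΔKE ≈ 9.01×10⁻¹⁶ J

The magnetic force is always ⟂ v and does no work; only the electric force changes KE.
ΔKE = F_E · d = |q|E d = (3.204×10⁻¹⁹)(2970)(0.947) ≈ 9.01×10⁻¹⁶ J.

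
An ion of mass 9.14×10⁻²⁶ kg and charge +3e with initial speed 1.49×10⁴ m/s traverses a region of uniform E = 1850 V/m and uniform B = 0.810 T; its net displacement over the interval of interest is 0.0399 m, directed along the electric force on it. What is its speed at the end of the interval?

v_f ≈ 3.16×10⁴ m/s

B does no work; ΔKE = |q|E d.
½mv_f² = ½mv₀² + |q|Ed = ½(9.14×10⁻²⁶)(1.49×10⁴)² + (4.806×10⁻¹⁹)(1850)(0.0399) ≈ 1.015×10⁻¹⁷ J + 3.548×10⁻¹⁷ J ≈ 4.562×10⁻¹⁷ J.
v_f = √(2·4.562×10⁻¹⁷/9.14×10⁻²⁶) ≈ 3.16×10⁴ m/s.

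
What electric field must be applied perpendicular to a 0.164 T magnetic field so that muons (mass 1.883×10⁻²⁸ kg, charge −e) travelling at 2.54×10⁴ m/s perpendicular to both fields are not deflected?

E = 4170 V/m

For straight-line motion qE = qvB, so E = vB.
E = 2.54×10⁴ × 0.164 = 4170 V/m.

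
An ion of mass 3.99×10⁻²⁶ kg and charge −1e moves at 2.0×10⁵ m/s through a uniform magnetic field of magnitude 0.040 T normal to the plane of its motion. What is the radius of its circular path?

r ≈ 1.2 m

The magnetic force provides the centripetal force: |q|vB = mv²/r.
r = mv/(|q|B) = (3.99×10⁻²⁶)(2.0×10⁵)/((1.602×10⁻¹⁹)(0.040)) ≈ 1.2 m.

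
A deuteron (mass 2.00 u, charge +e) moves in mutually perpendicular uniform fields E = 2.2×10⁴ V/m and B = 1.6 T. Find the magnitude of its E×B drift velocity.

The steady drift has the magnetic force balancing the electric force, so v_d = E/B.
v_d = 2.2×10⁴/1.6 = 1.4×10⁴ m/s.

v_d ≈ 1.4×10⁴ m/s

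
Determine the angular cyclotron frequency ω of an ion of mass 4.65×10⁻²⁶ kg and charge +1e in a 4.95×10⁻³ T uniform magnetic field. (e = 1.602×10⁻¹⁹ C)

ω = |q|B/m.
ω = (1.602×10⁻¹⁹)(4.95×10⁻³)/4.65×10⁻²⁶ ≈ 1.71×10⁴ rad/s.

ω ≈ 1.71×10⁴ rad/s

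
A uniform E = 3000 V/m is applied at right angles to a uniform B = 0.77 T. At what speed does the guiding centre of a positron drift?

The steady drift has the magnetic force balancing the electric force, so v_d = E/B.
v_d = 3000/0.77 = 3900 m/s.

v_d ≈ 3900 m/s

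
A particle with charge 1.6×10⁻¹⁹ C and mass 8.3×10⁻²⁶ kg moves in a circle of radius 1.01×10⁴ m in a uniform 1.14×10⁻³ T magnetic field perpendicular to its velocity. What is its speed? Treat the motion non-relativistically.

From |q|vB = mv²/r, v = |q|Br/m.
v = (1.6×10⁻¹⁹)(1.14×10⁻³)(1.01×10⁴)/8.3×10⁻²⁶ ≈ 2.22×10⁷ m/s.

v ≈ 2.22×10⁷ m/s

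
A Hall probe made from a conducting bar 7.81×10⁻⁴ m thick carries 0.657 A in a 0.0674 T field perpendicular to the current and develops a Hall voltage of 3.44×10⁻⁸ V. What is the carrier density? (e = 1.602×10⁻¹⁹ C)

n ≈ 1.03×10²⁸ m⁻³

From V_H = IB/(n e t), n = IB/(V_H e t).
n = (0.657)(0.0674)/((3.44×10⁻⁸)(1.602×10⁻¹⁹)(7.81×10⁻⁴)) ≈ 1.03×10²⁸ m⁻³.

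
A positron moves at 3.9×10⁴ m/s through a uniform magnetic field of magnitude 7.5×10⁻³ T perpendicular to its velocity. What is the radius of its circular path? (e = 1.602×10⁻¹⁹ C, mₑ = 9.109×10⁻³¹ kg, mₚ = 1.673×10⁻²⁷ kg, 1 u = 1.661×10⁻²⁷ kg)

r ≈ 3.0×10⁻⁵ m

The magnetic force provides the centripetal force: |q|vB = mv²/r.
r = mv/(|q|B) = (9.109×10⁻³¹)(3.9×10⁴)/((1.602×10⁻¹⁹)(7.5×10⁻³)) ≈ 3.0×10⁻⁵ m.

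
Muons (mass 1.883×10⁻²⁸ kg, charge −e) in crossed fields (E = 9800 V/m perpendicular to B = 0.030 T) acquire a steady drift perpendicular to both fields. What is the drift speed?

v_d ≈ 3.3×10⁵ m/s

The E×B drift speed is v_d = E/B.
v_d = 9800/0.030 = 3.3×10⁵ m/s.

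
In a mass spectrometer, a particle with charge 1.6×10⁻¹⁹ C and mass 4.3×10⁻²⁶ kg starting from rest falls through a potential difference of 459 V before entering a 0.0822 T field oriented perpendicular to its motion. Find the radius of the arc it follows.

Acceleration: |q|V = ½mv² ⇒ v = √(2|q|V/m) = √(2·1.6×10⁻¹⁹·459/4.3×10⁻²⁶) ≈ 5.844×10⁴ m/s.
In the field: r = mv/(|q|B) = (4.3×10⁻²⁶)(5.844×10⁴)/((1.6×10⁻¹⁹)(0.0822)) ≈ 0.191 m.

r ≈ 0.191 m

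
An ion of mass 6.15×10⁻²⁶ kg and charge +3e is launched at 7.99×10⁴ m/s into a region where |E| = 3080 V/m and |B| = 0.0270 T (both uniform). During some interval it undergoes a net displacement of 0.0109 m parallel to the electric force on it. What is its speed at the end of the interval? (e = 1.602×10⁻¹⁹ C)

B does no work; ΔKE = |q|E d.
½mv_f² = ½mv₀² + |q|Ed = ½(6.15×10⁻²⁶)(7.99×10⁴)² + (4.806×10⁻¹⁹)(3080)(0.0109) ≈ 1.963×10⁻¹⁶ J + 1.613×10⁻¹⁷ J ≈ 2.124×10⁻¹⁶ J.
v_f = √(2·2.124×10⁻¹⁶/6.15×10⁻²⁶) ≈ 8.31×10⁴ m/s.

v_f ≈ 8.31×10⁴ m/s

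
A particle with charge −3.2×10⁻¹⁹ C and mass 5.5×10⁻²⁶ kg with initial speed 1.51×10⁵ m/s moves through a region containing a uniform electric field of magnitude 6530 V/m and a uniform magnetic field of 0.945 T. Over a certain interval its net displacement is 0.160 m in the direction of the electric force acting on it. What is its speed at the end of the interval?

v_f ≈ 1.87×10⁵ m/s

B does no work; ΔKE = |q|E d.
½mv_f² = ½mv₀² + |q|Ed = ½(5.5×10⁻²⁶)(1.51×10⁵)² + (3.2×10⁻¹⁹)(6530)(0.160) ≈ 6.270×10⁻¹⁶ J + 3.343×10⁻¹⁶ J ≈ 9.614×10⁻¹⁶ J.
v_f = √(2·9.614×10⁻¹⁶/5.5×10⁻²⁶) ≈ 1.87×10⁵ m/s.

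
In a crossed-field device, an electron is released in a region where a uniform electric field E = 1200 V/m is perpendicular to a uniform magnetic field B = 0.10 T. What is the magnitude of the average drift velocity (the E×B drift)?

v_d ≈ 1.2×10⁴ m/s

The E×B drift speed is v_d = E/B.
v_d = 1200/0.10 = 1.2×10⁴ m/s.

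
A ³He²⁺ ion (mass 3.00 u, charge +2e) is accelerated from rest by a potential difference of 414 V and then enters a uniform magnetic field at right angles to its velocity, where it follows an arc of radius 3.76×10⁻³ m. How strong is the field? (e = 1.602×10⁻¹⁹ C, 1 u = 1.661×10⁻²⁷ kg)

v = √(2|q|V/m) = √(2·3.204×10⁻¹⁹·414/4.983×10⁻²⁷) ≈ 2.307×10⁵ m/s.
B = mv/(|q|r) = (4.983×10⁻²⁷)(2.307×10⁵)/((3.204×10⁻¹⁹)(3.76×10⁻³)) ≈ 0.954 T.

B ≈ 0.954 T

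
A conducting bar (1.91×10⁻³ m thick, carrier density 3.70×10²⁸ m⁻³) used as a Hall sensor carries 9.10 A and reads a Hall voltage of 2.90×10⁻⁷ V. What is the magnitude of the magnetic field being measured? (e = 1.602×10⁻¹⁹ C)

From V_H = IB/(n e t), B = V_H n e t / I.
B = (2.90×10⁻⁷)(3.70×10²⁸)(1.602×10⁻¹⁹)(1.91×10⁻³)/9.10 ≈ 0.361 T.

B ≈ 0.361 T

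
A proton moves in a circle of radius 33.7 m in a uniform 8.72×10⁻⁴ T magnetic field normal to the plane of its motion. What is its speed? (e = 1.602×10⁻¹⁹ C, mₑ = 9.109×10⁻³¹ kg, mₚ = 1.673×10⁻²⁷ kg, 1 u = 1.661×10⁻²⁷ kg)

v ≈ 2.81×10⁶ m/s

From |q|vB = mv²/r, v = |q|Br/m.
v = (1.602×10⁻¹⁹)(8.72×10⁻⁴)(33.7)/1.673×10⁻²⁷ ≈ 2.81×10⁶ m/s.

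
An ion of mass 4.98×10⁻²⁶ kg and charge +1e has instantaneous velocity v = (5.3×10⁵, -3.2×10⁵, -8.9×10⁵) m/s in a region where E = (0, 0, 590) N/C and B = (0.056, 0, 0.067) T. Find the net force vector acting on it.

F ≈ (-3.43×10⁻¹⁵, -1.37×10⁻¹⁴, 2.97×10⁻¹⁵) N

v×B = (-2.14×10⁴, -8.54×10⁴, 1.79×10⁴) N/C.
E + v×B = (-2.14×10⁴, -8.54×10⁴, 1.85×10⁴) N/C.
F = q(E + v×B) = (1.602×10⁻¹⁹ C)·(-2.14×10⁴, -8.54×10⁴, 1.85×10⁴) = (-3.43×10⁻¹⁵, -1.37×10⁻¹⁴, 2.97×10⁻¹⁵) N.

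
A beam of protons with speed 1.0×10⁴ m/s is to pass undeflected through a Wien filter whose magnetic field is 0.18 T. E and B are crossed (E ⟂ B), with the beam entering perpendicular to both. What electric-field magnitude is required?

E = 1800 V/m

For straight-line motion qE = qvB, so E = vB.
E = 1.0×10⁴ × 0.18 = 1800 V/m.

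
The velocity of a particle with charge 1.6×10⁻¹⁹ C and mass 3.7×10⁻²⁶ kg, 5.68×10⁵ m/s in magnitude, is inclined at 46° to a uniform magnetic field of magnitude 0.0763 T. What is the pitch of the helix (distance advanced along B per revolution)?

v∥ = v cosθ = 5.68×10⁵·cos46° ≈ 3.946×10⁵ m/s.
T = 2πm/(|q|B) = 2π(3.7×10⁻²⁶)/((1.6×10⁻¹⁹)(0.0763)) ≈ 1.904×10⁻⁵ s.
pitch = v∥ T = (3.946×10⁵)(1.904×10⁻⁵) ≈ 7.51 m.

p ≈ 7.51 m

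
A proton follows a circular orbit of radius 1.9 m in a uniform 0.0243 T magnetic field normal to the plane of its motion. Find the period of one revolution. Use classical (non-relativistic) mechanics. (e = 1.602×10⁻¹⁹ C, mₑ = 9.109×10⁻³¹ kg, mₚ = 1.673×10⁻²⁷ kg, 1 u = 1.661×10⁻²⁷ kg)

The cyclotron period depends only on m, q, B: T = 2πm/(|q|B).
T = 2π(1.673×10⁻²⁷)/((1.602×10⁻¹⁹)(0.0243)) ≈ 2.70×10⁻⁶ s.

T ≈ 2.70×10⁻⁶ s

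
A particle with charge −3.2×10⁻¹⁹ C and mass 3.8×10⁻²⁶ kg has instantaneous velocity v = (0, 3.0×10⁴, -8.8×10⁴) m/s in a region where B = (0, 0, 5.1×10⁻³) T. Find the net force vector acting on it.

v×B = (153, 0, 0) N/C.
F = q v×B = (−3.2×10⁻¹⁹ C)·(153, 0, 0) = (-4.90×10⁻¹⁷, 0, 0) N.

F ≈ (-4.90×10⁻¹⁷, 0, 0) N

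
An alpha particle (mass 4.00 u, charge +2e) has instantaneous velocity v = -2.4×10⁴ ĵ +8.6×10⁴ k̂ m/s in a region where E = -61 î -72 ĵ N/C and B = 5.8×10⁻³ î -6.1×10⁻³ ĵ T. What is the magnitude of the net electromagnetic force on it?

v×B = (525, 499, 139) N/C.
E + v×B = (464, 427, 139) N/C.
F = q(E + v×B) = (3.204×10⁻¹⁹ C)·(464, 427, 139) = (1.49×10⁻¹⁶, 1.37×10⁻¹⁶, 4.46×10⁻¹⁷) N.
|F| = 2.07×10⁻¹⁶ N.

|F| ≈ 2.07×10⁻¹⁶ N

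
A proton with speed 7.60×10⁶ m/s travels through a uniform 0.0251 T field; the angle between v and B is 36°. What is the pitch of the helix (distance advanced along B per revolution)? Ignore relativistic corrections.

p ≈ 16.1 m

v∥ = v cosθ = 7.60×10⁶·cos36° ≈ 6.149×10⁶ m/s.
T = 2πm/(|q|B) = 2π(1.673×10⁻²⁷)/((1.602×10⁻¹⁹)(0.0251)) ≈ 2.614×10⁻⁶ s.
pitch = v∥ T = (6.149×10⁶)(2.614×10⁻⁶) ≈ 16.1 m.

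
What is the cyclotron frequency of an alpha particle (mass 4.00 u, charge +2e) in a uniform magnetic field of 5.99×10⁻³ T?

f = |q|B/(2πm).
f = (3.204×10⁻¹⁹)(5.99×10⁻³)/(2π·6.644×10⁻²⁷) ≈ 4.60×10⁴ Hz.

f ≈ 4.60×10⁴ Hz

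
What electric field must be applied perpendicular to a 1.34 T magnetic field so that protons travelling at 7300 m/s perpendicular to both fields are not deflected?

For straight-line motion qE = qvB, so E = vB.
E = 7300 × 1.34 = 9780 V/m.

E = 9780 V/m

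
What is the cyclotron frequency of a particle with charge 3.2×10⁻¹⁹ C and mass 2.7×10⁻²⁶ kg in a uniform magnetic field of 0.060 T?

f ≈ 1.1×10⁵ Hz

f = |q|B/(2πm).
f = (3.2×10⁻¹⁹)(0.060)/(2π·2.7×10⁻²⁶) ≈ 1.1×10⁵ Hz.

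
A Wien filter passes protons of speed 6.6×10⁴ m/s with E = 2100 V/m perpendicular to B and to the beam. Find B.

B = 0.032 T

Balance of forces in the selector: qE = qvB ⇒ B = E/v.
B = 2100/6.6×10⁴ = 0.032 T.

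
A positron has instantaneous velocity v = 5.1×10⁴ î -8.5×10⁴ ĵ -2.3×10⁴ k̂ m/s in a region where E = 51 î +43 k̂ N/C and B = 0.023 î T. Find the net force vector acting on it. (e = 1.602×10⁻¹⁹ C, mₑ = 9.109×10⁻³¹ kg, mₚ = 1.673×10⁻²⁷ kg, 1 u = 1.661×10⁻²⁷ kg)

F ≈ (8.17×10⁻¹⁸, -8.47×10⁻¹⁷, 3.20×10⁻¹⁶) N

v×B = (0, -529, 1960) N/C.
E + v×B = (51.0, -529, 2000) N/C.
F = q(E + v×B) = (1.602×10⁻¹⁹ C)·(51.0, -529, 2000) = (8.17×10⁻¹⁸, -8.47×10⁻¹⁷, 3.20×10⁻¹⁶) N.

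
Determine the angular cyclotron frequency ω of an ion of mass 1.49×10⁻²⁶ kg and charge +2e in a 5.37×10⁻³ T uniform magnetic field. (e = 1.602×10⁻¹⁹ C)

ω = |q|B/m.
ω = (3.204×10⁻¹⁹)(5.37×10⁻³)/1.49×10⁻²⁶ ≈ 1.15×10⁵ rad/s.

ω ≈ 1.15×10⁵ rad/s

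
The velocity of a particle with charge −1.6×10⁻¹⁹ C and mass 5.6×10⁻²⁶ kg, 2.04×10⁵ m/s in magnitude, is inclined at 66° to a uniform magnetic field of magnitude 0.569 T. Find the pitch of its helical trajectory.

v∥ = v cosθ = 2.04×10⁵·cos66° ≈ 8.297×10⁴ m/s.
T = 2πm/(|q|B) = 2π(5.6×10⁻²⁶)/((1.6×10⁻¹⁹)(0.569)) ≈ 3.865×10⁻⁶ s.
pitch = v∥ T = (8.297×10⁴)(3.865×10⁻⁶) ≈ 0.321 m.

p ≈ 0.321 m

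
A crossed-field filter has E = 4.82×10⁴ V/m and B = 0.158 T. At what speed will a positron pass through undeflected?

v = 3.05×10⁵ m/s

Zero net Lorentz force requires |qE| = |q v×B|, i.e. E = vB.
v = E/B = 4.82×10⁴/0.158 = 3.05×10⁵ m/s.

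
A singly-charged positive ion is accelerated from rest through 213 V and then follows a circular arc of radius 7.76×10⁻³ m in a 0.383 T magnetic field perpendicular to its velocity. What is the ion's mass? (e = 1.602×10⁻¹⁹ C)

Combine |q|V = ½mv² and r = mv/(|q|B): eliminate v to get m = qB²r²/(2V).
m = (1.602×10⁻¹⁹)(0.383)²(7.76×10⁻³)²/(2·213) ≈ 3.32×10⁻²⁷ kg.

m ≈ 3.32×10⁻²⁷ kg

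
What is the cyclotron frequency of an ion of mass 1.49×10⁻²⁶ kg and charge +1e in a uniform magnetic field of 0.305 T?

f ≈ 5.22×10⁵ Hz

f = |q|B/(2πm).
f = (1.602×10⁻¹⁹)(0.305)/(2π·1.49×10⁻²⁶) ≈ 5.22×10⁵ Hz.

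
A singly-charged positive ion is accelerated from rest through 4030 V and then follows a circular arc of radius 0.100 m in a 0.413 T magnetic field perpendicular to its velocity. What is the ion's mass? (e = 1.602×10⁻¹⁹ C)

Combine |q|V = ½mv² and r = mv/(|q|B): eliminate v to get m = qB²r²/(2V).
m = (1.602×10⁻¹⁹)(0.413)²(0.100)²/(2·4030) ≈ 3.39×10⁻²⁶ kg.

m ≈ 3.39×10⁻²⁶ kg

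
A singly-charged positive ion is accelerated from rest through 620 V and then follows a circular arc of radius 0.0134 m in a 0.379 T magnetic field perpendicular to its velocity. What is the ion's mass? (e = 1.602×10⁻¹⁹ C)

m ≈ 3.33×10⁻²⁷ kg

Combine |q|V = ½mv² and r = mv/(|q|B): eliminate v to get m = qB²r²/(2V).
m = (1.602×10⁻¹⁹)(0.379)²(0.0134)²/(2·620) ≈ 3.33×10⁻²⁷ kg.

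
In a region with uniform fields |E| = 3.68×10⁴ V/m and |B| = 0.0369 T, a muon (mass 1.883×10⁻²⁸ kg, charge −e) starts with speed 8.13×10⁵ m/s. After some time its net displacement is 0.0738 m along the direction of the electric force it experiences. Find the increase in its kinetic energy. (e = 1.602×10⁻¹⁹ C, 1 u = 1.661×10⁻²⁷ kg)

ΔKE ≈ 4.35×10⁻¹⁶ J

The magnetic force is always ⟂ v and does no work; only the electric force changes KE.
ΔKE = F_E · d = |q|E d = (1.602×10⁻¹⁹)(3.68×10⁴)(0.0738) ≈ 4.35×10⁻¹⁶ J.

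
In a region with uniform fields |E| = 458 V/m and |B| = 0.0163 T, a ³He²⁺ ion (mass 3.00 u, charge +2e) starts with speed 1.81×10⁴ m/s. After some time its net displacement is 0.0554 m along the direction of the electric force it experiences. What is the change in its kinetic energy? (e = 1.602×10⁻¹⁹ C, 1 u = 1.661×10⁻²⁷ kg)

ΔKE ≈ 8.13×10⁻¹⁸ J

The magnetic force is always ⟂ v and does no work; only the electric force changes KE.
ΔKE = F_E · d = |q|E d = (3.204×10⁻¹⁹)(458)(0.0554) ≈ 8.13×10⁻¹⁸ J.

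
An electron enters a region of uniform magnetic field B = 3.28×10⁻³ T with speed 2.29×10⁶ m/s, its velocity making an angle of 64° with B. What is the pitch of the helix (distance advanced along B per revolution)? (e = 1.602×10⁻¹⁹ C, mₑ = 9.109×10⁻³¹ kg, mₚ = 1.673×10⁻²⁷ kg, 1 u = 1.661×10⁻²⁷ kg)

v∥ = v cosθ = 2.29×10⁶·cos64° ≈ 1.004×10⁶ m/s.
T = 2πm/(|q|B) = 2π(9.109×10⁻³¹)/((1.602×10⁻¹⁹)(3.28×10⁻³)) ≈ 1.089×10⁻⁸ s.
pitch = v∥ T = (1.004×10⁶)(1.089×10⁻⁸) ≈ 0.0109 m.

p ≈ 0.0109 m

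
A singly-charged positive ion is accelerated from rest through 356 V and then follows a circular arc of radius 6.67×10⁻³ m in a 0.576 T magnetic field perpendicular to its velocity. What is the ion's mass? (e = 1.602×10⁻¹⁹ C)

Combine |q|V = ½mv² and r = mv/(|q|B): eliminate v to get m = qB²r²/(2V).
m = (1.602×10⁻¹⁹)(0.576)²(6.67×10⁻³)²/(2·356) ≈ 3.32×10⁻²⁷ kg.

m ≈ 3.32×10⁻²⁷ kg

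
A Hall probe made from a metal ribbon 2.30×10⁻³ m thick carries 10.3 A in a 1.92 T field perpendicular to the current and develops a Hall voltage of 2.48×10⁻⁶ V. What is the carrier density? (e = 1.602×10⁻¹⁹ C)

From V_H = IB/(n e t), n = IB/(V_H e t).
n = (10.3)(1.92)/((2.48×10⁻⁶)(1.602×10⁻¹⁹)(2.30×10⁻³)) ≈ 2.16×10²⁸ m⁻³.

n ≈ 2.16×10²⁸ m⁻³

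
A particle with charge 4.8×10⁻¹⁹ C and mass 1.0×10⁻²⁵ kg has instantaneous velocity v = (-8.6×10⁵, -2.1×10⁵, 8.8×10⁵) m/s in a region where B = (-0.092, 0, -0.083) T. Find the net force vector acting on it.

v×B = (1.74×10⁴, -1.52×10⁵, -1.93×10⁴) N/C.
F = q v×B = (4.8×10⁻¹⁹ C)·(1.74×10⁴, -1.52×10⁵, -1.93×10⁴) = (8.37×10⁻¹⁵, -7.31×10⁻¹⁴, -9.27×10⁻¹⁵) N.

F ≈ (8.37×10⁻¹⁵, -7.31×10⁻¹⁴, -9.27×10⁻¹⁵) N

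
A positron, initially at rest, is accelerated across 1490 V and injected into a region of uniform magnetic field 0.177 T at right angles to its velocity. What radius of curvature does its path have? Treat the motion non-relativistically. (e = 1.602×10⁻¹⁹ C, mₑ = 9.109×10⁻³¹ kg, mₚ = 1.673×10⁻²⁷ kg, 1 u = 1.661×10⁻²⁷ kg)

r ≈ 7.35×10⁻⁴ m

Acceleration: |q|V = ½mv² ⇒ v = √(2|q|V/m) = √(2·1.602×10⁻¹⁹·1490/9.109×10⁻³¹) ≈ 2.289×10⁷ m/s.
In the field: r = mv/(|q|B) = (9.109×10⁻³¹)(2.289×10⁷)/((1.602×10⁻¹⁹)(0.177)) ≈ 7.35×10⁻⁴ m.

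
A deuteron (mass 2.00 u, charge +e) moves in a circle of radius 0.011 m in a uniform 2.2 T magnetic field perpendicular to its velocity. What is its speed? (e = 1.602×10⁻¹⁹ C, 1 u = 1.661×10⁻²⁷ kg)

From |q|vB = mv²/r, v = |q|Br/m.
v = (1.602×10⁻¹⁹)(2.2)(0.011)/3.322×10⁻²⁷ ≈ 1.2×10⁶ m/s.

v ≈ 1.2×10⁶ m/s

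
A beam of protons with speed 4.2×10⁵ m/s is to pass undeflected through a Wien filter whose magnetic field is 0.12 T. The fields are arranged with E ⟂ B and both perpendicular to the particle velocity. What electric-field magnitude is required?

E = 5.0×10⁴ V/m

For straight-line motion qE = qvB, so E = vB.
E = 4.2×10⁵ × 0.12 = 5.0×10⁴ V/m.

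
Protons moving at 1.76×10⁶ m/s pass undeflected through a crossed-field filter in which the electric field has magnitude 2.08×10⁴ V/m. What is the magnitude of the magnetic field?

Balance of forces in the selector: qE = qvB ⇒ B = E/v.
B = 2.08×10⁴/1.76×10⁶ = 0.0118 T.

B = 0.0118 T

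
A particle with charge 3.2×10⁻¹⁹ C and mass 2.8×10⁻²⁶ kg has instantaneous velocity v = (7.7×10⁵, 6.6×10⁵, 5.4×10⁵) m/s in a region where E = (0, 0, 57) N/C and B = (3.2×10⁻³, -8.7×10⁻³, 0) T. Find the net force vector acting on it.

v×B = (4700, 1730, -8810) N/C.
E + v×B = (4700, 1730, -8750) N/C.
F = q(E + v×B) = (3.2×10⁻¹⁹ C)·(4700, 1730, -8750) = (1.50×10⁻¹⁵, 5.53×10⁻¹⁶, -2.80×10⁻¹⁵) N.

F ≈ (1.50×10⁻¹⁵, 5.53×10⁻¹⁶, -2.80×10⁻¹⁵) N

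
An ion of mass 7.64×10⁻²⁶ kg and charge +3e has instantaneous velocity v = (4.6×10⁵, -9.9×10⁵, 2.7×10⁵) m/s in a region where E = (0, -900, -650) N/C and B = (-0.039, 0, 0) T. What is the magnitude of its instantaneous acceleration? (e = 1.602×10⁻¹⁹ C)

|a| ≈ 2.57×10¹¹ m/s²

v×B = (0, -1.05×10⁴, -3.86×10⁴) N/C.
E + v×B = (0, -1.14×10⁴, -3.93×10⁴) N/C.
F = q(E + v×B) = (4.806×10⁻¹⁹ C)·(0, -1.14×10⁴, -3.93×10⁴) = (0, -5.49×10⁻¹⁵, -1.89×10⁻¹⁴) N.
|a| = |F|/m = 1.965×10⁻¹⁴/7.64×10⁻²⁶ ≈ 2.57×10¹¹ m/s².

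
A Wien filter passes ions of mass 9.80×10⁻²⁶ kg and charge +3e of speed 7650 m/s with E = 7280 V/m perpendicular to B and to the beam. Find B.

B = 0.952 T

Balance of forces in the selector: qE = qvB ⇒ B = E/v.
B = 7280/7650 = 0.952 T.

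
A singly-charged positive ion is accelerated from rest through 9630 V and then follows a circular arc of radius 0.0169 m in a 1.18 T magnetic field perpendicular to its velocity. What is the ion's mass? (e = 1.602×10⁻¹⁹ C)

m ≈ 3.31×10⁻²⁷ kg

Combine |q|V = ½mv² and r = mv/(|q|B): eliminate v to get m = qB²r²/(2V).
m = (1.602×10⁻¹⁹)(1.18)²(0.0169)²/(2·9630) ≈ 3.31×10⁻²⁷ kg.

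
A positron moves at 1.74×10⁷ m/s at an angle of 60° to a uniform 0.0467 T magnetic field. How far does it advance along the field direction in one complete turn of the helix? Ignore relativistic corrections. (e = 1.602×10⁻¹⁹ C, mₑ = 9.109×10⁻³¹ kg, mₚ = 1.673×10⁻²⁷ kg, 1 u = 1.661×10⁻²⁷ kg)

p ≈ 6.66×10⁻³ m

v∥ = v cosθ = 1.74×10⁷·cos60° ≈ 8.700×10⁶ m/s.
T = 2πm/(|q|B) = 2π(9.109×10⁻³¹)/((1.602×10⁻¹⁹)(0.0467)) ≈ 7.650×10⁻¹⁰ s.
pitch = v∥ T = (8.700×10⁶)(7.650×10⁻¹⁰) ≈ 6.66×10⁻³ m.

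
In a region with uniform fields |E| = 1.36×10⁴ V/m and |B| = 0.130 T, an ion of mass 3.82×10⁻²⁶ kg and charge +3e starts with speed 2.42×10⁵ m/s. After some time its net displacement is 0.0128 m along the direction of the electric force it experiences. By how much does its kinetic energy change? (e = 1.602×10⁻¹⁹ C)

The magnetic force is always ⟂ v and does no work; only the electric force changes KE.
ΔKE = F_E · d = |q|E d = (4.806×10⁻¹⁹)(1.36×10⁴)(0.0128) ≈ 8.37×10⁻¹⁷ J.

ΔKE ≈ 8.37×10⁻¹⁷ J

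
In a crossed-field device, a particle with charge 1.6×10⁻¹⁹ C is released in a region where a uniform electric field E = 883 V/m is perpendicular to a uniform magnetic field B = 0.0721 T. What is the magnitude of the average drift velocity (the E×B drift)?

v_d ≈ 1.22×10⁴ m/s

The steady drift has the magnetic force balancing the electric force, so v_d = E/B.
v_d = 883/0.0721 = 1.22×10⁴ m/s.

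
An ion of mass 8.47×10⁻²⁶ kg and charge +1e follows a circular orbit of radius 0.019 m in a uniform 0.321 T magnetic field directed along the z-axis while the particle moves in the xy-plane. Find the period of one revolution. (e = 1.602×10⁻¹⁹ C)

T ≈ 1.03×10⁻⁵ s

The cyclotron period depends only on m, q, B: T = 2πm/(|q|B).
T = 2π(8.47×10⁻²⁶)/((1.602×10⁻¹⁹)(0.321)) ≈ 1.03×10⁻⁵ s.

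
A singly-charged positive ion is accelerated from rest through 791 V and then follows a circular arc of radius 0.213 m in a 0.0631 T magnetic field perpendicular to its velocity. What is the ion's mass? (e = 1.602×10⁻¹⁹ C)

Combine |q|V = ½mv² and r = mv/(|q|B): eliminate v to get m = qB²r²/(2V).
m = (1.602×10⁻¹⁹)(0.0631)²(0.213)²/(2·791) ≈ 1.83×10⁻²⁶ kg.

m ≈ 1.83×10⁻²⁶ kg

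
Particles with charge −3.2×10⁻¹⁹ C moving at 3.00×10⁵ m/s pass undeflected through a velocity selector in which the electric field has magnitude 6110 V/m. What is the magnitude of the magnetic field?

Balance of forces in the selector: qE = qvB ⇒ B = E/v.
B = 6110/3.00×10⁵ = 0.0204 T.

B = 0.0204 T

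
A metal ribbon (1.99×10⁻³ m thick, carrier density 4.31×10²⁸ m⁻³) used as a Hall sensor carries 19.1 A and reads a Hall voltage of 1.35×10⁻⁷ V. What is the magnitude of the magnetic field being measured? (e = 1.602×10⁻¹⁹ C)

From V_H = IB/(n e t), B = V_H n e t / I.
B = (1.35×10⁻⁷)(4.31×10²⁸)(1.602×10⁻¹⁹)(1.99×10⁻³)/19.1 ≈ 0.0971 T.

B ≈ 0.0971 T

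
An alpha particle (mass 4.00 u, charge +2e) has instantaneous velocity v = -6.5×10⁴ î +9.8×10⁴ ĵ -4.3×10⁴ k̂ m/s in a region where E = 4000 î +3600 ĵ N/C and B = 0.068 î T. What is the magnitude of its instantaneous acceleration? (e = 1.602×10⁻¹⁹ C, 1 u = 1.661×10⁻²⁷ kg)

v×B = (0, -2920, -6660) N/C.
E + v×B = (4000, 676, -6660) N/C.
F = q(E + v×B) = (3.204×10⁻¹⁹ C)·(4000, 676, -6660) = (1.28×10⁻¹⁵, 2.17×10⁻¹⁶, -2.14×10⁻¹⁵) N.
|a| = |F|/m = 2.500×10⁻¹⁵/6.644×10⁻²⁷ ≈ 3.76×10¹¹ m/s².

|a| ≈ 3.76×10¹¹ m/s²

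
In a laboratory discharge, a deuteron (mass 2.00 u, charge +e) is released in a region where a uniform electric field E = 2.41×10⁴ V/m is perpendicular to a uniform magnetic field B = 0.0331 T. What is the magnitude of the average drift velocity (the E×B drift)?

v_d ≈ 7.28×10⁵ m/s

The E×B drift speed is v_d = E/B.
v_d = 2.41×10⁴/0.0331 = 7.28×10⁵ m/s.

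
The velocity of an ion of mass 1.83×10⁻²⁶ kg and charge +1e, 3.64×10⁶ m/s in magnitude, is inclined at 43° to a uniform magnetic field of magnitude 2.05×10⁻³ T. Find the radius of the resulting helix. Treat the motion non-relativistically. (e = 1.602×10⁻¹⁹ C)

v⊥ = v sinθ = 3.64×10⁶·sin43° ≈ 2.482×10⁶ m/s.
r = m v⊥/(|q|B) = (1.83×10⁻²⁶)(2.482×10⁶)/((1.602×10⁻¹⁹)(2.05×10⁻³)) ≈ 138 m.

r ≈ 138 m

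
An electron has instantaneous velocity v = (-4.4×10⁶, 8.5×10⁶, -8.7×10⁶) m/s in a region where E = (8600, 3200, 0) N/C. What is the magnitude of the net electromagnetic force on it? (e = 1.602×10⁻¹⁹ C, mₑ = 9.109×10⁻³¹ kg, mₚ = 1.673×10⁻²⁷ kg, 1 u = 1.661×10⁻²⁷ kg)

|F| ≈ 1.47×10⁻¹⁵ N

Only an electric field acts, so F = qE = (−1.602×10⁻¹⁹ C)·(8600, 3200, 0) = (-1.38×10⁻¹⁵, -5.13×10⁻¹⁶, 0) N.
|F| = 1.47×10⁻¹⁵ N.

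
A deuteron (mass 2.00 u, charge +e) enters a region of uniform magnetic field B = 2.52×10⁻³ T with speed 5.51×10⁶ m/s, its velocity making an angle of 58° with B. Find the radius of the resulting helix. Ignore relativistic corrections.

r ≈ 38.5 m

v⊥ = v sinθ = 5.51×10⁶·sin58° ≈ 4.673×10⁶ m/s.
r = m v⊥/(|q|B) = (3.322×10⁻²⁷)(4.673×10⁶)/((1.602×10⁻¹⁹)(2.52×10⁻³)) ≈ 38.5 m.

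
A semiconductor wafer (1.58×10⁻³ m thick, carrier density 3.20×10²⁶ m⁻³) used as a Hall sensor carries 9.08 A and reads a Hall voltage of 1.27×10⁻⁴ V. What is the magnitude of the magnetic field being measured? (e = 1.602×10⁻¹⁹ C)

B ≈ 1.13 T

From V_H = IB/(n e t), B = V_H n e t / I.
B = (1.27×10⁻⁴)(3.20×10²⁶)(1.602×10⁻¹⁹)(1.58×10⁻³)/9.08 ≈ 1.13 T.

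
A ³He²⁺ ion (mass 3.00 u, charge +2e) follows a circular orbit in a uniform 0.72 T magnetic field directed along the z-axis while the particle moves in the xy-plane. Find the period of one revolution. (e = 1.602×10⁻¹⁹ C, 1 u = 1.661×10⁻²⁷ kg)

The cyclotron period depends only on m, q, B: T = 2πm/(|q|B).
T = 2π(4.983×10⁻²⁷)/((3.204×10⁻¹⁹)(0.72)) ≈ 1.4×10⁻⁷ s.

T ≈ 1.4×10⁻⁷ s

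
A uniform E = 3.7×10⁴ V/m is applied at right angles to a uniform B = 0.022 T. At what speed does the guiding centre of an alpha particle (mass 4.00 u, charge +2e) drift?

In crossed fields the guiding centre drifts at v_d = |E×B|/B² = E/B, independent of charge and mass.
v_d = 3.7×10⁴/0.022 = 1.7×10⁶ m/s.

v_d ≈ 1.7×10⁶ m/s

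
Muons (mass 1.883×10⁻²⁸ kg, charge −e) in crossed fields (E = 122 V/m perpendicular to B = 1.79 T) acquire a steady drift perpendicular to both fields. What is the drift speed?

In crossed fields the guiding centre drifts at v_d = |E×B|/B² = E/B, independent of charge and mass.
v_d = 122/1.79 = 68.2 m/s.

v_d ≈ 68.2 m/s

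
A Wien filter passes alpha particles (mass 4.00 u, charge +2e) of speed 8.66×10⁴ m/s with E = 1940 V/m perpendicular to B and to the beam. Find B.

B = 0.0224 T

Balance of forces in the selector: qE = qvB ⇒ B = E/v.
B = 1940/8.66×10⁴ = 0.0224 T.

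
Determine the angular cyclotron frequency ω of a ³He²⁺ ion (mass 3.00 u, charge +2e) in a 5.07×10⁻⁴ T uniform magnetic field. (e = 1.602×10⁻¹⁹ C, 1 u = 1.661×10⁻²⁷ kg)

ω = |q|B/m.
ω = (3.204×10⁻¹⁹)(5.07×10⁻⁴)/4.983×10⁻²⁷ ≈ 3.26×10⁴ rad/s.

ω ≈ 3.26×10⁴ rad/s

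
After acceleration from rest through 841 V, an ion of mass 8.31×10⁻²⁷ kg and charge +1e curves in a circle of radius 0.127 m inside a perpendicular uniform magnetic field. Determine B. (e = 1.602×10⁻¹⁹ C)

B ≈ 0.0735 T

v = √(2|q|V/m) = √(2·1.602×10⁻¹⁹·841/8.31×10⁻²⁷) ≈ 1.801×10⁵ m/s.
B = mv/(|q|r) = (8.31×10⁻²⁷)(1.801×10⁵)/((1.602×10⁻¹⁹)(0.127)) ≈ 0.0735 T.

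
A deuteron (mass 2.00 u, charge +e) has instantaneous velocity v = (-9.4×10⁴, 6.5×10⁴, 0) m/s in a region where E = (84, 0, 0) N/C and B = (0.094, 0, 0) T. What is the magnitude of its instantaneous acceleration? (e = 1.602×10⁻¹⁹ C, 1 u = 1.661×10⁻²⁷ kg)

|a| ≈ 2.95×10¹¹ m/s²

v×B = (0, 0, -6110) N/C.
E + v×B = (84.0, 0, -6110) N/C.
F = q(E + v×B) = (1.602×10⁻¹⁹ C)·(84.0, 0, -6110) = (1.35×10⁻¹⁷, 0, -9.79×10⁻¹⁶) N.
|a| = |F|/m = 9.789×10⁻¹⁶/3.322×10⁻²⁷ ≈ 2.95×10¹¹ m/s².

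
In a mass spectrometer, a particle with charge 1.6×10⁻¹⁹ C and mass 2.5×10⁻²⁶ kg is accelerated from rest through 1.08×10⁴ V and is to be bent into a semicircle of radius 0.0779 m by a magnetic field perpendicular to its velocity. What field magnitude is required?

B ≈ 0.746 T

v = √(2|q|V/m) = √(2·1.6×10⁻¹⁹·1.08×10⁴/2.5×10⁻²⁶) ≈ 3.718×10⁵ m/s.
B = mv/(|q|r) = (2.5×10⁻²⁶)(3.718×10⁵)/((1.6×10⁻¹⁹)(0.0779)) ≈ 0.746 T.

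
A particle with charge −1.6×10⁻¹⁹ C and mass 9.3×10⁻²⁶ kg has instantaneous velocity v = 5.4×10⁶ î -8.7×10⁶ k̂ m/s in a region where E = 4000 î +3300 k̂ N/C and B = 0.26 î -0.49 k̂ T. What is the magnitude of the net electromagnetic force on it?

v×B = (0, 3.84×10⁵, 0) N/C.
E + v×B = (4000, 3.84×10⁵, 3300) N/C.
F = q(E + v×B) = (−1.6×10⁻¹⁹ C)·(4000, 3.84×10⁵, 3300) = (-6.40×10⁻¹⁶, -6.14×10⁻¹⁴, -5.28×10⁻¹⁶) N.
|F| = 6.14×10⁻¹⁴ N.

|F| ≈ 6.14×10⁻¹⁴ N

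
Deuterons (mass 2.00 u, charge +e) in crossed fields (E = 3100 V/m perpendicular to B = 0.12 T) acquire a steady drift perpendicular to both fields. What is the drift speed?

In crossed fields the guiding centre drifts at v_d = |E×B|/B² = E/B, independent of charge and mass.
v_d = 3100/0.12 = 2.6×10⁴ m/s.

v_d ≈ 2.6×10⁴ m/s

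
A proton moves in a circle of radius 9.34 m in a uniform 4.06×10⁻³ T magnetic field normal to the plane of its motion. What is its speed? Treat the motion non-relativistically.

v ≈ 3.63×10⁶ m/s

From |q|vB = mv²/r, v = |q|Br/m.
v = (1.602×10⁻¹⁹)(4.06×10⁻³)(9.34)/1.673×10⁻²⁷ ≈ 3.63×10⁶ m/s.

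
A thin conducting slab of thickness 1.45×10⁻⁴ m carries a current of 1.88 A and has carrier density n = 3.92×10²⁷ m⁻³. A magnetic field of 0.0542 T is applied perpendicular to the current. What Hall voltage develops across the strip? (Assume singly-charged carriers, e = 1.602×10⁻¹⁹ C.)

V_H = IB/(n e t).
V_H = (1.88)(0.0542)/((3.92×10²⁷)(1.602×10⁻¹⁹)(1.45×10⁻⁴)) ≈ 1.12×10⁻⁶ V.

V_H ≈ 1.12×10⁻⁶ V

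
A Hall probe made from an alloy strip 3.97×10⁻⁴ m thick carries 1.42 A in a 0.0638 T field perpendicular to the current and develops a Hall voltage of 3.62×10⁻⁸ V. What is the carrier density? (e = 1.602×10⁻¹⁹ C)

From V_H = IB/(n e t), n = IB/(V_H e t).
n = (1.42)(0.0638)/((3.62×10⁻⁸)(1.602×10⁻¹⁹)(3.97×10⁻⁴)) ≈ 3.94×10²⁸ m⁻³.

n ≈ 3.94×10²⁸ m⁻³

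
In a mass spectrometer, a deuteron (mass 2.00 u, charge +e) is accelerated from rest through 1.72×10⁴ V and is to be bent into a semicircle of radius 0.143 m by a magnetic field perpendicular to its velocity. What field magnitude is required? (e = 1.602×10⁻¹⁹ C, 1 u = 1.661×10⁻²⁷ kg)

B ≈ 0.187 T

v = √(2|q|V/m) = √(2·1.602×10⁻¹⁹·1.72×10⁴/3.322×10⁻²⁷) ≈ 1.288×10⁶ m/s.
B = mv/(|q|r) = (3.322×10⁻²⁷)(1.288×10⁶)/((1.602×10⁻¹⁹)(0.143)) ≈ 0.187 T.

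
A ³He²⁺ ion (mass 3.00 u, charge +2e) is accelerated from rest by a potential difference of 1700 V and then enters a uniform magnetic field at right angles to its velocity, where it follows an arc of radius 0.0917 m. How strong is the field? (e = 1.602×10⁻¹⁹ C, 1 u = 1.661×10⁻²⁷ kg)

B ≈ 0.0793 T

v = √(2|q|V/m) = √(2·3.204×10⁻¹⁹·1700/4.983×10⁻²⁷) ≈ 4.676×10⁵ m/s.
B = mv/(|q|r) = (4.983×10⁻²⁷)(4.676×10⁵)/((3.204×10⁻¹⁹)(0.0917)) ≈ 0.0793 T.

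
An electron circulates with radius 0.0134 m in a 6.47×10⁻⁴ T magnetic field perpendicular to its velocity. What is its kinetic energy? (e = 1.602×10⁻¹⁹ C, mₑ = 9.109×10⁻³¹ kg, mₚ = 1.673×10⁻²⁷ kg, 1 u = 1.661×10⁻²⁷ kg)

v = |q|Br/m, then KE = ½mv² = (qBr)²/(2m).
v = (1.602×10⁻¹⁹)(6.47×10⁻⁴)(0.0134)/9.109×10⁻³¹ ≈ 1.525×10⁶ m/s.
KE = ½(9.109×10⁻³¹)(1.525×10⁶)² ≈ 1.06×10⁻¹⁸ J.

KE ≈ 1.06×10⁻¹⁸ J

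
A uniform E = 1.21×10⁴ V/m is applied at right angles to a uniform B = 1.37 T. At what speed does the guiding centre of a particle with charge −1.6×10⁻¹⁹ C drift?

v_d ≈ 8830 m/s

The E×B drift speed is v_d = E/B.
v_d = 1.21×10⁴/1.37 = 8830 m/s.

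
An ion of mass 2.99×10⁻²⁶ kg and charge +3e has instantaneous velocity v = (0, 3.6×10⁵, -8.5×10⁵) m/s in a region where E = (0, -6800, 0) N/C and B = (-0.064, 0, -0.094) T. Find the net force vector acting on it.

F ≈ (-1.63×10⁻¹⁴, 2.29×10⁻¹⁴, 1.11×10⁻¹⁴) N

v×B = (-3.38×10⁴, 5.44×10⁴, 2.30×10⁴) N/C.
E + v×B = (-3.38×10⁴, 4.76×10⁴, 2.30×10⁴) N/C.
F = q(E + v×B) = (4.806×10⁻¹⁹ C)·(-3.38×10⁴, 4.76×10⁴, 2.30×10⁴) = (-1.63×10⁻¹⁴, 2.29×10⁻¹⁴, 1.11×10⁻¹⁴) N.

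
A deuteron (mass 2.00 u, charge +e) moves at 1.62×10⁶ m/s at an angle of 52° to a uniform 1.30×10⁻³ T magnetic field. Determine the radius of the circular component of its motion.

r ≈ 20.4 m

v⊥ = v sinθ = 1.62×10⁶·sin52° ≈ 1.277×10⁶ m/s.
r = m v⊥/(|q|B) = (3.322×10⁻²⁷)(1.277×10⁶)/((1.602×10⁻¹⁹)(1.30×10⁻³)) ≈ 20.4 m.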